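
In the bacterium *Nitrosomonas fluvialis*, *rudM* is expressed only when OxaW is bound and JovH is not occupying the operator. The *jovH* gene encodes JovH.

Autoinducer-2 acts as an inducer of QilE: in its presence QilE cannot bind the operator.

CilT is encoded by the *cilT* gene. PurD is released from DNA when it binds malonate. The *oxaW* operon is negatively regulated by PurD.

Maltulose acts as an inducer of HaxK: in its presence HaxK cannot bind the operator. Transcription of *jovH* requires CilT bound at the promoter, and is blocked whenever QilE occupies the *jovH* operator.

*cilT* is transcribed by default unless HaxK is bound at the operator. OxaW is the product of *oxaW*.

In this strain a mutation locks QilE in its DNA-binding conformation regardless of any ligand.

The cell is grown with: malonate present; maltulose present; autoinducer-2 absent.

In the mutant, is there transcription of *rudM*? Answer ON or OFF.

Malonate is present, so PurD is inactive.
With no repressor bound, *oxaW* is transcribed.
So OxaW is produced and active.
QilE is constitutively active in this strain.
Maltulose is present, so HaxK is inactive.
With no repressor bound, *cilT* is transcribed.
So CilT is produced and active.
With repressor QilE bound, *jovH* is not transcribed.
So JovH is not produced.
No repressor is bound and OxaW is active, so *rudM* is transcribed.

ON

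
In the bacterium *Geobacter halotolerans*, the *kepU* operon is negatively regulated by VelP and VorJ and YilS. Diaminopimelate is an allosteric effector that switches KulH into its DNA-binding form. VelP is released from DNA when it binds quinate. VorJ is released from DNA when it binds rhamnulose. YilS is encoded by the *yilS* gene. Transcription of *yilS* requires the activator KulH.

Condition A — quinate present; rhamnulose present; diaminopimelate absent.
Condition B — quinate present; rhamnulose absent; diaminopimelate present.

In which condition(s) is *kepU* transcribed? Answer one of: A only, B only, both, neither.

A only

Condition A:
Quinate is present, so VelP is inactive.
Rhamnulose is present, so VorJ is inactive.
Diaminopimelate is absent, so KulH is inactive.
Required activator KulH is absent, so *yilS* is not transcribed.
So YilS is not produced.
With no repressor bound, *kepU* is transcribed.
→ *kepU* is ON in A.
Condition B:
Quinate is present, so VelP is inactive.
Rhamnulose is absent, so VorJ is active.
Diaminopimelate is present, so KulH is active.
No repressor is bound and KulH is active, so *yilS* is transcribed.
So YilS is produced and active.
With repressor VorJ bound, *kepU* is not transcribed.
→ *kepU* is OFF in B.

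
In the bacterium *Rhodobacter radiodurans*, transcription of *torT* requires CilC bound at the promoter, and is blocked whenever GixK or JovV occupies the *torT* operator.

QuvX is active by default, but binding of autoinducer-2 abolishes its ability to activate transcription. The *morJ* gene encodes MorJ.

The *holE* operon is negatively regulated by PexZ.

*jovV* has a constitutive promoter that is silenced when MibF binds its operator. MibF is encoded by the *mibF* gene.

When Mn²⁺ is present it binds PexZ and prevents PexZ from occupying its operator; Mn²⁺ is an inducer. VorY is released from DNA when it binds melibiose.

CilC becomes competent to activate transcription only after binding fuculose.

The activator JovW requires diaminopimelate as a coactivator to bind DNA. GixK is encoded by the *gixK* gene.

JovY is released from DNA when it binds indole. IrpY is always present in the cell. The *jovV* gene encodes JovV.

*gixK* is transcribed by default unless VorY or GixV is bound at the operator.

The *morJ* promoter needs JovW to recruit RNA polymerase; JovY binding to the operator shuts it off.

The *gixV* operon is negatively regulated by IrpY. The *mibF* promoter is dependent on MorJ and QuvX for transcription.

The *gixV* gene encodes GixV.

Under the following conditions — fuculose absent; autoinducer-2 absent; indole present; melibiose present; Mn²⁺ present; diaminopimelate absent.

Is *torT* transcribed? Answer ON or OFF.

OFF

Melibiose is present, so VorY is inactive.
IrpY is produced constitutively and is active.
With repressor IrpY bound, *gixV* is not transcribed.
So GixV is not produced.
With no repressor bound, *gixK* is transcribed.
So GixK is produced and active.
Indole is present, so JovY is inactive.
Diaminopimelate is absent, so JovW is inactive.
Required activator JovW is absent, so *morJ* is not transcribed.
So MorJ is not produced.
Autoinducer-2 is absent, so QuvX is active.
Required activator MorJ is absent, so *mibF* is not transcribed.
So MibF is not produced.
With no repressor bound, *jovV* is transcribed.
So JovV is produced and active.
Fuculose is absent, so CilC is inactive.
With repressor GixK bound, *torT* is not transcribed.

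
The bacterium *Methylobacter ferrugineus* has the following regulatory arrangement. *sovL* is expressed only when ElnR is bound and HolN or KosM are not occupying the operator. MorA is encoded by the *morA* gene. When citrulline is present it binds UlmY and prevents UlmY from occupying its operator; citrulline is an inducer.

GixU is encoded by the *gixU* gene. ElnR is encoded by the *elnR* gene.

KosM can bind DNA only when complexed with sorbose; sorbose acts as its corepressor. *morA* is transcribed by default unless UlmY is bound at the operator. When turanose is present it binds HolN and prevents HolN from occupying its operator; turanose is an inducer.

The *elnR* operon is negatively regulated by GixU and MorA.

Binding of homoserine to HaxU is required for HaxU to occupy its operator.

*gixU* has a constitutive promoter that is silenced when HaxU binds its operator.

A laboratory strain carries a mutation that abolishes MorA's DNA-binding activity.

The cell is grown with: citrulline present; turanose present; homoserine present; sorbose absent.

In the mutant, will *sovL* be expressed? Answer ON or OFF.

ON

Turanose is present, so HolN is inactive.
Sorbose is absent, so KosM is inactive.
Homoserine is present, so HaxU is active.
With repressor HaxU bound, *gixU* is not transcribed.
So GixU is not produced.
MorA is non-functional in this strain, so it has no effect.
With no repressor bound, *elnR* is transcribed.
So ElnR is produced and active.
No repressor is bound and ElnR is active, so *sovL* is transcribed.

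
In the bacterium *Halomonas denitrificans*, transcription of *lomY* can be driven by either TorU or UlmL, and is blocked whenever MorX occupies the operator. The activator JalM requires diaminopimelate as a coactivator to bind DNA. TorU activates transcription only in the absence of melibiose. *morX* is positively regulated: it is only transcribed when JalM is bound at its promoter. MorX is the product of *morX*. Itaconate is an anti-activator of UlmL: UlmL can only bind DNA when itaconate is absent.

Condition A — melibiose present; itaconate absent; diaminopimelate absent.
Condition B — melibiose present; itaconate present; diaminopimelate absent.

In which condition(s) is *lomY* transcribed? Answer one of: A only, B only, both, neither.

Condition A:
Melibiose is present, so TorU is inactive.
Itaconate is absent, so UlmL is active.
Diaminopimelate is absent, so JalM is inactive.
Required activator JalM is absent, so *morX* is not transcribed.
So MorX is not produced.
Activator UlmL is present, so *lomY* is transcribed.
→ *lomY* is ON in A.
Condition B:
Melibiose is present, so TorU is inactive.
Itaconate is present, so UlmL is inactive.
Diaminopimelate is absent, so JalM is inactive.
Required activator JalM is absent, so *morX* is not transcribed.
So MorX is not produced.
No activator is available at the *lomY* promoter, so *lomY* is not transcribed.
→ *lomY* is OFF in B.

A only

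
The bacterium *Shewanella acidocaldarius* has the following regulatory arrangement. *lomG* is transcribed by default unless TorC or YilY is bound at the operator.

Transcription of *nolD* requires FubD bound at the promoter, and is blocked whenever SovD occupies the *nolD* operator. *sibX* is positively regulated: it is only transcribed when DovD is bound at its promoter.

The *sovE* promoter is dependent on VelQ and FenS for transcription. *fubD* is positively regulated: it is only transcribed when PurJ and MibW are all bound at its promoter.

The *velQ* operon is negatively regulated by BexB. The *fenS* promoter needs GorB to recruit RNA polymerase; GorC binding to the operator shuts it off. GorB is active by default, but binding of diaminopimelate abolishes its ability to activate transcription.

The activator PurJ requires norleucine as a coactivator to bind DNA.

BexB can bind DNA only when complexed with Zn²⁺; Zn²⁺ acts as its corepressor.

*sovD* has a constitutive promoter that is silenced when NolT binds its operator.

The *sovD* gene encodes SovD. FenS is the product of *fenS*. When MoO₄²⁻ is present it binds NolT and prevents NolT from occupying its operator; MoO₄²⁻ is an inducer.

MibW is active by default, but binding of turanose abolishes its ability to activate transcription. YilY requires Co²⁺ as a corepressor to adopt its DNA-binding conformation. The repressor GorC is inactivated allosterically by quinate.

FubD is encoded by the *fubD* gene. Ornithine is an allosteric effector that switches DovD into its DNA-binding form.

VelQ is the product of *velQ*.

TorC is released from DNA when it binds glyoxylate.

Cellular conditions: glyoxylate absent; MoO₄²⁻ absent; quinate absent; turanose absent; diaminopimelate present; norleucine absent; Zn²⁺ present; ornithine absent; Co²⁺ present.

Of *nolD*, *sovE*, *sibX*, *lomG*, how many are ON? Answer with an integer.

MoO₄²⁻ is absent, so NolT is active.
With repressor NolT bound, *sovD* is not transcribed.
So SovD is not produced.
Norleucine is absent, so PurJ is inactive.
Turanose is absent, so MibW is active.
Required activator PurJ is absent, so *fubD* is not transcribed.
So FubD is not produced.
Required activator FubD is absent, so *nolD* is not transcribed.
→ *nolD* is OFF.
Zn²⁺ is present, so BexB is active.
With repressor BexB bound, *velQ* is not transcribed.
So VelQ is not produced.
Quinate is absent, so GorC is active.
Diaminopimelate is present, so GorB is inactive.
With repressor GorC bound, *fenS* is not transcribed.
So FenS is not produced.
Required activator VelQ is absent, so *sovE* is not transcribed.
→ *sovE* is OFF.
Ornithine is absent, so DovD is inactive.
Required activator DovD is absent, so *sibX* is not transcribed.
→ *sibX* is OFF.
Glyoxylate is absent, so TorC is active.
Co²⁺ is present, so YilY is active.
With repressor TorC bound, *lomG* is not transcribed.
→ *lomG* is OFF.
0 of the 4 genes are transcribed.

0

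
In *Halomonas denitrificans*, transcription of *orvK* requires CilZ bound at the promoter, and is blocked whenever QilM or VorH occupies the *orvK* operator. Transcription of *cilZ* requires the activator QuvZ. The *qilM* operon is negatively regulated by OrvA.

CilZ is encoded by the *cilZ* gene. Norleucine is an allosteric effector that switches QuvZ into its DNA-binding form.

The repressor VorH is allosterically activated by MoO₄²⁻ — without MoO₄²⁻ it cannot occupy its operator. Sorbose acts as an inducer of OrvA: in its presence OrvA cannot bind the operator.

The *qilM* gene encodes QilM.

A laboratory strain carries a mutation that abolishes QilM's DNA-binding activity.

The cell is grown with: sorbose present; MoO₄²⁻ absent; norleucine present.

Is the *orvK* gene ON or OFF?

QilM is non-functional in this strain, so it has no effect.
Norleucine is present, so QuvZ is active.
No repressor is bound and QuvZ is active, so *cilZ* is transcribed.
So CilZ is produced and active.
MoO₄²⁻ is absent, so VorH is inactive.
No repressor is bound and CilZ is active, so *orvK* is transcribed.

ON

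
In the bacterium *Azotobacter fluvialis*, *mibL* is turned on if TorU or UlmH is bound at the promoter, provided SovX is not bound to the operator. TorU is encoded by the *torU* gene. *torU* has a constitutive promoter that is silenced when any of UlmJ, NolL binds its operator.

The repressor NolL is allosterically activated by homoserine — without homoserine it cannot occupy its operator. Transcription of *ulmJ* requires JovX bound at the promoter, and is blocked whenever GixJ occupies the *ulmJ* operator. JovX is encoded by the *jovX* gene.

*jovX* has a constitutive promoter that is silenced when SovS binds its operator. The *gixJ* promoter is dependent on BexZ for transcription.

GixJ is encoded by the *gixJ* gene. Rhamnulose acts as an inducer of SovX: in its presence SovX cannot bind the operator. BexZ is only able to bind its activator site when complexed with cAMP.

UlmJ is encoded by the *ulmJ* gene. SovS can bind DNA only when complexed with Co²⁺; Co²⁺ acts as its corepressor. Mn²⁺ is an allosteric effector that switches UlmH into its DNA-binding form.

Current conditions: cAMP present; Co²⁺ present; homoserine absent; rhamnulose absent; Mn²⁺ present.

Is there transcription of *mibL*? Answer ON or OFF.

cAMP is present, so BexZ is active.
No repressor is bound and BexZ is active, so *gixJ* is transcribed.
So GixJ is produced and active.
Co²⁺ is present, so SovS is active.
With repressor SovS bound, *jovX* is not transcribed.
So JovX is not produced.
With repressor GixJ bound, *ulmJ* is not transcribed.
So UlmJ is not produced.
Homoserine is absent, so NolL is inactive.
With no repressor bound, *torU* is transcribed.
So TorU is produced and active.
Rhamnulose is absent, so SovX is active.
Mn²⁺ is present, so UlmH is active.
With repressor SovX bound, *mibL* is not transcribed.

OFF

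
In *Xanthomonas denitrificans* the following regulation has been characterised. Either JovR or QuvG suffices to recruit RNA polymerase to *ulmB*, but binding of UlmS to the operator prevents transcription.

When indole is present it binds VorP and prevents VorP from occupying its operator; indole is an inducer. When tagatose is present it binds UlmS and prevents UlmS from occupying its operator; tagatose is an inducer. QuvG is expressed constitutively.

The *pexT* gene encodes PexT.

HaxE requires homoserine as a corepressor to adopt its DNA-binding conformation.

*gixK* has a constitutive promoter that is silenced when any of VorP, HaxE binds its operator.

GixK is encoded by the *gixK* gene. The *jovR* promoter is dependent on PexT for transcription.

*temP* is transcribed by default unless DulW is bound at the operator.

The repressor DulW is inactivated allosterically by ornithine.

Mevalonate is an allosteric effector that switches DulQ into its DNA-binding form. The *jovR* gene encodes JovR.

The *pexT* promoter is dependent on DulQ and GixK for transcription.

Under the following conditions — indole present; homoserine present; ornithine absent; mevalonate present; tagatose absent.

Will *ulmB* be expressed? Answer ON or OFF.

OFF

Tagatose is absent, so UlmS is active.
Mevalonate is present, so DulQ is active.
Indole is present, so VorP is inactive.
Homoserine is present, so HaxE is active.
With repressor HaxE bound, *gixK* is not transcribed.
So GixK is not produced.
Required activator GixK is absent, so *pexT* is not transcribed.
So PexT is not produced.
Required activator PexT is absent, so *jovR* is not transcribed.
So JovR is not produced.
QuvG is produced constitutively and is active.
With repressor UlmS bound, *ulmB* is not transcribed.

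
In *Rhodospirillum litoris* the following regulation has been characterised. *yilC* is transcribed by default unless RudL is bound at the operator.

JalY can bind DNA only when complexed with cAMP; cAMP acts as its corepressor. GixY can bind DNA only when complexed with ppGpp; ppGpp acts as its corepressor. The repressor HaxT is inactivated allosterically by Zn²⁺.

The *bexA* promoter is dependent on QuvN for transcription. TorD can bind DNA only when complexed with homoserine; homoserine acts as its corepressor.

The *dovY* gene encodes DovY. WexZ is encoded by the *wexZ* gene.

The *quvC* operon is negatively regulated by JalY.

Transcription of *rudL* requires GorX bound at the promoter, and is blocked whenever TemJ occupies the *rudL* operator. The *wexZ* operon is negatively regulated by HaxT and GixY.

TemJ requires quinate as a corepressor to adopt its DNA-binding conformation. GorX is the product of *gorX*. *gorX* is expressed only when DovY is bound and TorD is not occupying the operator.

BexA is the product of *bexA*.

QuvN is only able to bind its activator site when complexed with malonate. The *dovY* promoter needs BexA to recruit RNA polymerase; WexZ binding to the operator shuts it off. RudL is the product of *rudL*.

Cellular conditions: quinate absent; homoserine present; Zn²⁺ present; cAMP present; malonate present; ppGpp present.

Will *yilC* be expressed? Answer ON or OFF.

ON

Zn²⁺ is present, so HaxT is inactive.
ppGpp is present, so GixY is active.
With repressor GixY bound, *wexZ* is not transcribed.
So WexZ is not produced.
Malonate is present, so QuvN is active.
No repressor is bound and QuvN is active, so *bexA* is transcribed.
So BexA is produced and active.
No repressor is bound and BexA is active, so *dovY* is transcribed.
So DovY is produced and active.
Homoserine is present, so TorD is active.
With repressor TorD bound, *gorX* is not transcribed.
So GorX is not produced.
Quinate is absent, so TemJ is inactive.
Required activator GorX is absent, so *rudL* is not transcribed.
So RudL is not produced.
With no repressor bound, *yilC* is transcribed.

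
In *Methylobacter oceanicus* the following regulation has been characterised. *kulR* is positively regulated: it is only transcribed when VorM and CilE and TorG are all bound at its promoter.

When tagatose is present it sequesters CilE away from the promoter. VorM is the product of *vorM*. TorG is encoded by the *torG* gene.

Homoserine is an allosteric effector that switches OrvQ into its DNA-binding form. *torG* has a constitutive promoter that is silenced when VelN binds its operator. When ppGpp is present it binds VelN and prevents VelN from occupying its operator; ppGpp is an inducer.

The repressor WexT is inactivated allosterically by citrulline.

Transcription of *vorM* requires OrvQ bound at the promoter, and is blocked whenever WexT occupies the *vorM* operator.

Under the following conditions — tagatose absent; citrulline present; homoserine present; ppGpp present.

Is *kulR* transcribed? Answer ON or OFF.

ON

Citrulline is present, so WexT is inactive.
Homoserine is present, so OrvQ is active.
No repressor is bound and OrvQ is active, so *vorM* is transcribed.
So VorM is produced and active.
Tagatose is absent, so CilE is active.
ppGpp is present, so VelN is inactive.
With no repressor bound, *torG* is transcribed.
So TorG is produced and active.
No repressor is bound and VorM and CilE and TorG are active, so *kulR* is transcribed.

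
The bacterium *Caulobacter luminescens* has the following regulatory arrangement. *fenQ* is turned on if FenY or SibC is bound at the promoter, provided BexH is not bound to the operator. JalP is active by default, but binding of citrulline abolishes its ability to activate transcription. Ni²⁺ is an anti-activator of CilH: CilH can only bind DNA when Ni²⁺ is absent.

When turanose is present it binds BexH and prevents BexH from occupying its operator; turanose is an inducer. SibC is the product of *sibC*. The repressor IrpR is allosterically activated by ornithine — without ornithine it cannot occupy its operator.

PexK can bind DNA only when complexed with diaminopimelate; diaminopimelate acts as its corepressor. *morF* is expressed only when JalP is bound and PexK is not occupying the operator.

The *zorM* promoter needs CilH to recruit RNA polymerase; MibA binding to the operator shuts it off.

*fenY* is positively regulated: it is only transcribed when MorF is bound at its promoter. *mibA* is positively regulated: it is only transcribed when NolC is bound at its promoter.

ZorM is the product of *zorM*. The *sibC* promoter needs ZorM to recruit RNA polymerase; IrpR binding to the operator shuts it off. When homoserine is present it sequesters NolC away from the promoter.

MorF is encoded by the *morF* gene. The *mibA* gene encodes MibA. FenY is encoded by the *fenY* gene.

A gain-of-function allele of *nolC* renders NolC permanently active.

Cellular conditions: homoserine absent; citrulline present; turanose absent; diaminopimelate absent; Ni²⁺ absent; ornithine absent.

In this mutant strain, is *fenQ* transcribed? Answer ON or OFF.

Citrulline is present, so JalP is inactive.
Diaminopimelate is absent, so PexK is inactive.
Required activator JalP is absent, so *morF* is not transcribed.
So MorF is not produced.
Required activator MorF is absent, so *fenY* is not transcribed.
So FenY is not produced.
Turanose is absent, so BexH is active.
Ornithine is absent, so IrpR is inactive.
Ni²⁺ is absent, so CilH is active.
NolC is constitutively active in this strain.
No repressor is bound and NolC is active, so *mibA* is transcribed.
So MibA is produced and active.
With repressor MibA bound, *zorM* is not transcribed.
So ZorM is not produced.
Required activator ZorM is absent, so *sibC* is not transcribed.
So SibC is not produced.
With repressor BexH bound, *fenQ* is not transcribed.

OFF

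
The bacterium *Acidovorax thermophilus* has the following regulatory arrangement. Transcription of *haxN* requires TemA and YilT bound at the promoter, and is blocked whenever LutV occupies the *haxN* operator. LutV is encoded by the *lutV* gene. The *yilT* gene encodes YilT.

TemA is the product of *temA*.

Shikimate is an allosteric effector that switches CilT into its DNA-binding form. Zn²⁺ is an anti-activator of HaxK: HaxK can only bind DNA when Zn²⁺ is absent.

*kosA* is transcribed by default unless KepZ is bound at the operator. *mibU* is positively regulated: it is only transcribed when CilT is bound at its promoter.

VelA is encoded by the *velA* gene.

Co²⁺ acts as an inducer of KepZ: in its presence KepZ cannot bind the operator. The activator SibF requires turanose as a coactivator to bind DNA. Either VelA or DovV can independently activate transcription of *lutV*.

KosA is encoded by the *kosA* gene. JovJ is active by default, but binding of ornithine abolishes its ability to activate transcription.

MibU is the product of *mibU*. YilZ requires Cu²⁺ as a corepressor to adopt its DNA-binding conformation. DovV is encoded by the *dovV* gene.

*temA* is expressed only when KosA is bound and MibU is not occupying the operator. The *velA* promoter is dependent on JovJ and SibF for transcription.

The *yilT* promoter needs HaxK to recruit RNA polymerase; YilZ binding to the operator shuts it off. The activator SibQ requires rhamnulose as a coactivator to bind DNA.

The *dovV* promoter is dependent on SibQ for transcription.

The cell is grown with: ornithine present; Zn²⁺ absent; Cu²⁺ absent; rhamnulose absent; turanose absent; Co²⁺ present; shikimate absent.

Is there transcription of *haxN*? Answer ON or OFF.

Co²⁺ is present, so KepZ is inactive.
With no repressor bound, *kosA* is transcribed.
So KosA is produced and active.
Shikimate is absent, so CilT is inactive.
Required activator CilT is absent, so *mibU* is not transcribed.
So MibU is not produced.
No repressor is bound and KosA is active, so *temA* is transcribed.
So TemA is produced and active.
Ornithine is present, so JovJ is inactive.
Turanose is absent, so SibF is inactive.
Required activator JovJ is absent, so *velA* is not transcribed.
So VelA is not produced.
Rhamnulose is absent, so SibQ is inactive.
Required activator SibQ is absent, so *dovV* is not transcribed.
So DovV is not produced.
No activator is available at the *lutV* promoter, so *lutV* is not transcribed.
So LutV is not produced.
Zn²⁺ is absent, so HaxK is active.
Cu²⁺ is absent, so YilZ is inactive.
No repressor is bound and HaxK is active, so *yilT* is transcribed.
So YilT is produced and active.
No repressor is bound and TemA and YilT are active, so *haxN* is transcribed.

ON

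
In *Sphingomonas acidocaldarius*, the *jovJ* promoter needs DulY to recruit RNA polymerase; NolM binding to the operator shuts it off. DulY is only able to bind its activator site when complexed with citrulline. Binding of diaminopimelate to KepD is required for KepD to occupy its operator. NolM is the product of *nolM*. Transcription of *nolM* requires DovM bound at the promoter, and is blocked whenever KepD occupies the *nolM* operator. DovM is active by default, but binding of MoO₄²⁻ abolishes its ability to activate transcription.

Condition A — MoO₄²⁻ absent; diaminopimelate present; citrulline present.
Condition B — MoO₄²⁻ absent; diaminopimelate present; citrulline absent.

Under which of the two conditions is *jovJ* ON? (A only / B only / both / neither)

Condition A:
MoO₄²⁻ is absent, so DovM is active.
Diaminopimelate is present, so KepD is active.
With repressor KepD bound, *nolM* is not transcribed.
So NolM is not produced.
Citrulline is present, so DulY is active.
No repressor is bound and DulY is active, so *jovJ* is transcribed.
→ *jovJ* is ON in A.
Condition B:
MoO₄²⁻ is absent, so DovM is active.
Diaminopimelate is present, so KepD is active.
With repressor KepD bound, *nolM* is not transcribed.
So NolM is not produced.
Citrulline is absent, so DulY is inactive.
Required activator DulY is absent, so *jovJ* is not transcribed.
→ *jovJ* is OFF in B.

A only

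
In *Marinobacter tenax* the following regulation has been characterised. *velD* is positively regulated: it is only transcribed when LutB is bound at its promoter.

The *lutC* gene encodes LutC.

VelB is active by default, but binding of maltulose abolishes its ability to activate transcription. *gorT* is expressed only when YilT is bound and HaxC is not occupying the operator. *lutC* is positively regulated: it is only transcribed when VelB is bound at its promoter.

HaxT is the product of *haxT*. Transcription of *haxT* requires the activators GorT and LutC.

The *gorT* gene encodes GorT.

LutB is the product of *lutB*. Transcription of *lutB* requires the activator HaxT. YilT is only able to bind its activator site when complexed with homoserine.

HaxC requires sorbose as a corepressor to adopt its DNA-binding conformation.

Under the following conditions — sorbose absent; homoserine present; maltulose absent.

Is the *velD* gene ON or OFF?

ON

Homoserine is present, so YilT is active.
Sorbose is absent, so HaxC is inactive.
No repressor is bound and YilT is active, so *gorT* is transcribed.
So GorT is produced and active.
Maltulose is absent, so VelB is active.
No repressor is bound and VelB is active, so *lutC* is transcribed.
So LutC is produced and active.
No repressor is bound and GorT and LutC are active, so *haxT* is transcribed.
So HaxT is produced and active.
No repressor is bound and HaxT is active, so *lutB* is transcribed.
So LutB is produced and active.
No repressor is bound and LutB is active, so *velD* is transcribed.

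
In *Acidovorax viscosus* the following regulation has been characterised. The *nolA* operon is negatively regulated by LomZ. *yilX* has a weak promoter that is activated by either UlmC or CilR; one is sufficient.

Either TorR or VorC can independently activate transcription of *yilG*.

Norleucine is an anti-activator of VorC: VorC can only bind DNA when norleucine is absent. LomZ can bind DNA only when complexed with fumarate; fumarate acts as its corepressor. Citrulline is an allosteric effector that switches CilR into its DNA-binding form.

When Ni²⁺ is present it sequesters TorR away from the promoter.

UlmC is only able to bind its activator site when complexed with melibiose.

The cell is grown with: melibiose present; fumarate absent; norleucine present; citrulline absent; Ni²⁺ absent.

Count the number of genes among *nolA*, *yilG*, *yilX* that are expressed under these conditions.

3

Fumarate is absent, so LomZ is inactive.
With no repressor bound, *nolA* is transcribed.
→ *nolA* is ON.
Ni²⁺ is absent, so TorR is active.
Norleucine is present, so VorC is inactive.
Activator TorR is present, so *yilG* is transcribed.
→ *yilG* is ON.
Melibiose is present, so UlmC is active.
Citrulline is absent, so CilR is inactive.
Activator UlmC is present, so *yilX* is transcribed.
→ *yilX* is ON.
3 of the 3 genes are transcribed.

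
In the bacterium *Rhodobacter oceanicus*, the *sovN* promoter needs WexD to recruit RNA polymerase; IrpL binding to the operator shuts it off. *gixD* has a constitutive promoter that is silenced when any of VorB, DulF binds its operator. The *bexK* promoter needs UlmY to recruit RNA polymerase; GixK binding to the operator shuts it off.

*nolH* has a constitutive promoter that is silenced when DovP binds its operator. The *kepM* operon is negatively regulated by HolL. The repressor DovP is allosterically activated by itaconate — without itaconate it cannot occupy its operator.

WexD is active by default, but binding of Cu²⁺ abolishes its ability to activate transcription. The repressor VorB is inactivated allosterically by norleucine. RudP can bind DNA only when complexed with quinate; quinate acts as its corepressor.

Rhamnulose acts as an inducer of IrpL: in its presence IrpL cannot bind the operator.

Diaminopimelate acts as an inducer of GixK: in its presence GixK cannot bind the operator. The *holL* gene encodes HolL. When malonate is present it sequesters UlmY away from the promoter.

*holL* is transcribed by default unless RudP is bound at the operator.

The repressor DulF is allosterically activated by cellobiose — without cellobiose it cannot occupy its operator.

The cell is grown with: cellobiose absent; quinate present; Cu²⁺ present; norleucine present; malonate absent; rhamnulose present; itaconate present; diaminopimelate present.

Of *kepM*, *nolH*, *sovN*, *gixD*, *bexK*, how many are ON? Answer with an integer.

Quinate is present, so RudP is active.
With repressor RudP bound, *holL* is not transcribed.
So HolL is not produced.
With no repressor bound, *kepM* is transcribed.
→ *kepM* is ON.
Itaconate is present, so DovP is active.
With repressor DovP bound, *nolH* is not transcribed.
→ *nolH* is OFF.
Cu²⁺ is present, so WexD is inactive.
Rhamnulose is present, so IrpL is inactive.
Required activator WexD is absent, so *sovN* is not transcribed.
→ *sovN* is OFF.
Norleucine is present, so VorB is inactive.
Cellobiose is absent, so DulF is inactive.
With no repressor bound, *gixD* is transcribed.
→ *gixD* is ON.
Diaminopimelate is present, so GixK is inactive.
Malonate is absent, so UlmY is active.
No repressor is bound and UlmY is active, so *bexK* is transcribed.
→ *bexK* is ON.
3 of the 5 genes are transcribed.

3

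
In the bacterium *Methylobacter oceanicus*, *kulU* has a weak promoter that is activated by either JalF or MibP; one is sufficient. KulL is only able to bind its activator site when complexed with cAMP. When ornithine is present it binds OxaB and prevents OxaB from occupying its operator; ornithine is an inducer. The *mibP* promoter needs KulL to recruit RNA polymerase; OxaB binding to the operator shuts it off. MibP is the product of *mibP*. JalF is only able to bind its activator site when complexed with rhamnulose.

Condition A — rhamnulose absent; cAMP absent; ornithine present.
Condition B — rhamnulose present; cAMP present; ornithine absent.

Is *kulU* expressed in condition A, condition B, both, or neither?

Condition A:
Rhamnulose is absent, so JalF is inactive.
cAMP is absent, so KulL is inactive.
Ornithine is present, so OxaB is inactive.
Required activator KulL is absent, so *mibP* is not transcribed.
So MibP is not produced.
No activator is available at the *kulU* promoter, so *kulU* is not transcribed.
→ *kulU* is OFF in A.
Condition B:
Rhamnulose is present, so JalF is active.
cAMP is present, so KulL is active.
Ornithine is absent, so OxaB is active.
With repressor OxaB bound, *mibP* is not transcribed.
So MibP is not produced.
Activator JalF is present, so *kulU* is transcribed.
→ *kulU* is ON in B.

B only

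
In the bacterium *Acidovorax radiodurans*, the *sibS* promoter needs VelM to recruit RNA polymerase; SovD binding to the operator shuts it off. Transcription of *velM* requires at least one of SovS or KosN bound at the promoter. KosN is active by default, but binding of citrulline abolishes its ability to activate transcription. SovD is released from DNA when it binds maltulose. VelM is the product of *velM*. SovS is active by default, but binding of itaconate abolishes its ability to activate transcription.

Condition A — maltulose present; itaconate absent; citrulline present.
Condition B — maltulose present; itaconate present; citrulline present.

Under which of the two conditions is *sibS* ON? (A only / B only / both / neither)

A only

Condition A:
Maltulose is present, so SovD is inactive.
Itaconate is absent, so SovS is active.
Citrulline is present, so KosN is inactive.
Activator SovS is present, so *velM* is transcribed.
So VelM is produced and active.
No repressor is bound and VelM is active, so *sibS* is transcribed.
→ *sibS* is ON in A.
Condition B:
Maltulose is present, so SovD is inactive.
Itaconate is present, so SovS is inactive.
Citrulline is present, so KosN is inactive.
No activator is available at the *velM* promoter, so *velM* is not transcribed.
So VelM is not produced.
Required activator VelM is absent, so *sibS* is not transcribed.
→ *sibS* is OFF in B.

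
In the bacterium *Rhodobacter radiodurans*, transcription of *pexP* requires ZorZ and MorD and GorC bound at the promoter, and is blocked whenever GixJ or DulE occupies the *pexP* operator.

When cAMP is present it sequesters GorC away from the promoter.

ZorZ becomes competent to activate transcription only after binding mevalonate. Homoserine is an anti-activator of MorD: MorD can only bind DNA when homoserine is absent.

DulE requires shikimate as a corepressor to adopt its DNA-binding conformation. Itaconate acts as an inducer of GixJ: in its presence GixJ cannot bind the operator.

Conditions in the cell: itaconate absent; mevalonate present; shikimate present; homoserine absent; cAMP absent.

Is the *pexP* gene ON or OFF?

Itaconate is absent, so GixJ is active.
Mevalonate is present, so ZorZ is active.
Homoserine is absent, so MorD is active.
cAMP is absent, so GorC is active.
Shikimate is present, so DulE is active.
With repressor GixJ bound, *pexP* is not transcribed.

OFF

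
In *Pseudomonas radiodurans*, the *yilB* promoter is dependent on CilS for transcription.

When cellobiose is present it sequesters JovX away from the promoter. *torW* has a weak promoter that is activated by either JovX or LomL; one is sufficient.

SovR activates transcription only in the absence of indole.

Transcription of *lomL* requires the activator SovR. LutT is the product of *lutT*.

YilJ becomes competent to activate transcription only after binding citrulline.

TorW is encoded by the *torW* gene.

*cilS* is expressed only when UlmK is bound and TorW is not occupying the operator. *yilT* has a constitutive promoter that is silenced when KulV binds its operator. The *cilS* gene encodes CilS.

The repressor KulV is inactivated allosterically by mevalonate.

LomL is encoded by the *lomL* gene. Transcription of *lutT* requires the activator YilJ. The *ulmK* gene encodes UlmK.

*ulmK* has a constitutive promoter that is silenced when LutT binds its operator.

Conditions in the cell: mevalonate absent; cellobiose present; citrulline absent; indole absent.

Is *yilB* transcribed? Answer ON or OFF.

OFF

Citrulline is absent, so YilJ is inactive.
Required activator YilJ is absent, so *lutT* is not transcribed.
So LutT is not produced.
With no repressor bound, *ulmK* is transcribed.
So UlmK is produced and active.
Cellobiose is present, so JovX is inactive.
Indole is absent, so SovR is active.
No repressor is bound and SovR is active, so *lomL* is transcribed.
So LomL is produced and active.
Activator LomL is present, so *torW* is transcribed.
So TorW is produced and active.
With repressor TorW bound, *cilS* is not transcribed.
So CilS is not produced.
Required activator CilS is absent, so *yilB* is not transcribed.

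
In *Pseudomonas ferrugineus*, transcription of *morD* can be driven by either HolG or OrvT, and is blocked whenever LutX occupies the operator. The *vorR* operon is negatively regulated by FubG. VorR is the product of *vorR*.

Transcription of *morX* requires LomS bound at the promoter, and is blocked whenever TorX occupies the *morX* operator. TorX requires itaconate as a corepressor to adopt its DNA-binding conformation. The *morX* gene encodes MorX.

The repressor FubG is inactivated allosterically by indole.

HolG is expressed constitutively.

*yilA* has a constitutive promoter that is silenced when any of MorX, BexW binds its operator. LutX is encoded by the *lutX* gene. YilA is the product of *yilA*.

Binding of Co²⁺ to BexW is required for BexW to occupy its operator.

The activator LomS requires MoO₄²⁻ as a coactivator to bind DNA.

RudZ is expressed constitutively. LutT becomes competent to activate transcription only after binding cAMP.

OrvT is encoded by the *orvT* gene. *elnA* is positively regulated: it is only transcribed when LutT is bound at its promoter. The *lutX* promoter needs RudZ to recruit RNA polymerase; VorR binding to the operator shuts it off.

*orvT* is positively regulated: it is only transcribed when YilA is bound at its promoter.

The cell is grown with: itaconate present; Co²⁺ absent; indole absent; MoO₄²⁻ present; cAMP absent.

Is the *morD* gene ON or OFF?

OFF

HolG is produced constitutively and is active.
Indole is absent, so FubG is active.
With repressor FubG bound, *vorR* is not transcribed.
So VorR is not produced.
RudZ is produced constitutively and is active.
No repressor is bound and RudZ is active, so *lutX* is transcribed.
So LutX is produced and active.
Itaconate is present, so TorX is active.
MoO₄²⁻ is present, so LomS is active.
With repressor TorX bound, *morX* is not transcribed.
So MorX is not produced.
Co²⁺ is absent, so BexW is inactive.
With no repressor bound, *yilA* is transcribed.
So YilA is produced and active.
No repressor is bound and YilA is active, so *orvT* is transcribed.
So OrvT is produced and active.
With repressor LutX bound, *morD* is not transcribed.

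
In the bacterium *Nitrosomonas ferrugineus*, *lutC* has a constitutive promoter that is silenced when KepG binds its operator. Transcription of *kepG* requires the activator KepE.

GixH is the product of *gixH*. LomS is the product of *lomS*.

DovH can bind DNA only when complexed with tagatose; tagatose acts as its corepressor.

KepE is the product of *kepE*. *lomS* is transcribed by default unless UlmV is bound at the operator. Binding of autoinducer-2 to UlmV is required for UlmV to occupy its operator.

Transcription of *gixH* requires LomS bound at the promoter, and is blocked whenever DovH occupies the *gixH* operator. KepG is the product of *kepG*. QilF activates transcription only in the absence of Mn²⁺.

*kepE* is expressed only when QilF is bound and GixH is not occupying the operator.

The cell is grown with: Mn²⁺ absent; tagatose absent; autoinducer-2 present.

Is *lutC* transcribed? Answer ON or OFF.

Autoinducer-2 is present, so UlmV is active.
With repressor UlmV bound, *lomS* is not transcribed.
So LomS is not produced.
Tagatose is absent, so DovH is inactive.
Required activator LomS is absent, so *gixH* is not transcribed.
So GixH is not produced.
Mn²⁺ is absent, so QilF is active.
No repressor is bound and QilF is active, so *kepE* is transcribed.
So KepE is produced and active.
No repressor is bound and KepE is active, so *kepG* is transcribed.
So KepG is produced and active.
With repressor KepG bound, *lutC* is not transcribed.

OFF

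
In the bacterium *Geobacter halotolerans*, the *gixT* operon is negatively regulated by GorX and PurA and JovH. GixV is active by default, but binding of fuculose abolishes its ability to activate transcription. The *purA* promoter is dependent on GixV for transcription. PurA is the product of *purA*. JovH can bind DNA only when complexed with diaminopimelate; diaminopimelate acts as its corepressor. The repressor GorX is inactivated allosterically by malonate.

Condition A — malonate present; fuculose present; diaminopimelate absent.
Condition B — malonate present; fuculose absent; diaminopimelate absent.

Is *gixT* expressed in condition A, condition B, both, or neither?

Condition A:
Malonate is present, so GorX is inactive.
Fuculose is present, so GixV is inactive.
Required activator GixV is absent, so *purA* is not transcribed.
So PurA is not produced.
Diaminopimelate is absent, so JovH is inactive.
With no repressor bound, *gixT* is transcribed.
→ *gixT* is ON in A.
Condition B:
Malonate is present, so GorX is inactive.
Fuculose is absent, so GixV is active.
No repressor is bound and GixV is active, so *purA* is transcribed.
So PurA is produced and active.
Diaminopimelate is absent, so JovH is inactive.
With repressor PurA bound, *gixT* is not transcribed.
→ *gixT* is OFF in B.

A only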